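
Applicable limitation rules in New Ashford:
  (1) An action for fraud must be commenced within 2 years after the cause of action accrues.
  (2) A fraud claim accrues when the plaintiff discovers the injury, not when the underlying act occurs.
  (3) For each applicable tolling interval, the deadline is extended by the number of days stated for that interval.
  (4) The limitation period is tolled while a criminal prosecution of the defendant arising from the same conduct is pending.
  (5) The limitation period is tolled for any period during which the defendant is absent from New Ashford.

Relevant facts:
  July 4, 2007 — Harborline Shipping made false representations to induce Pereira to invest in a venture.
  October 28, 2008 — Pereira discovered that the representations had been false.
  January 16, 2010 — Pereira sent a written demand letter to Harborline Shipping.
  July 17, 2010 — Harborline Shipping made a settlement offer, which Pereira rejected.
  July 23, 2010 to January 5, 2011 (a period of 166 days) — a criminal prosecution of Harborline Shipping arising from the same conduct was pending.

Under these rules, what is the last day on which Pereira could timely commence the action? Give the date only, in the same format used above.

The claim did not accrue until Pereira discovered the injury on October 28, 2008; the July 4, 2007 act date does not start the clock under the stated rule.
2 years from October 28, 2008 is October 28, 2010.
The period was tolled for 166 days by the pending criminal prosecution (July 23, 2010 to January 5, 2011), pushing the deadline to April 12, 2011.
Nothing else in the chronology tolls or restarts the period.

April 12, 2011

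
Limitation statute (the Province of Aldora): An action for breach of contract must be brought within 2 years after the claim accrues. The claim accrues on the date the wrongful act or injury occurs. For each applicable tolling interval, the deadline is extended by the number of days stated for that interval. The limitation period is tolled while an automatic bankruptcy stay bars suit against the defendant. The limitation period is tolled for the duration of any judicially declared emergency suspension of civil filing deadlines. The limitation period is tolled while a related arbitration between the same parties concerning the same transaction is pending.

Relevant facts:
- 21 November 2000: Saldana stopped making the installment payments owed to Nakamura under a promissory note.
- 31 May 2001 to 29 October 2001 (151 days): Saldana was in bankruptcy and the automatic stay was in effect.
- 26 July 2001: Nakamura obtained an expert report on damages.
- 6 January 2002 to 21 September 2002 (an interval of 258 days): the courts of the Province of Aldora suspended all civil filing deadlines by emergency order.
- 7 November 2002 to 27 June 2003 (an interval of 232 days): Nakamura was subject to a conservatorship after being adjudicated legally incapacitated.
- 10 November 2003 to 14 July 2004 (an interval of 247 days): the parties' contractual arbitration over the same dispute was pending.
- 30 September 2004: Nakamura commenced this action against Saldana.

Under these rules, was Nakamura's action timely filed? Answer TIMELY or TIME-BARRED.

TIME-BARRED

The claim accrued on 21 November 2000, when the wrongful act occurred.
2 years from 21 November 2000 is 21 November 2002.
The period was tolled for 151 days by the automatic bankruptcy stay (31 May 2001 to 29 October 2001), pushing the deadline to 21 April 2003.
The period was tolled for 258 days by the emergency suspension of filing deadlines (6 January 2002 to 21 September 2002), pushing the deadline to 4 January 2004.
The pending related arbitration from 10 November 2003 to 14 July 2004 tolled the period for 247 days, extending the deadline to 7 September 2004.
No stated provision tolls the period for the plaintiff's incapacity, so the interval from 7 November 2002 to 27 June 2003 has no effect on the deadline.
Nothing else in the chronology tolls or restarts the period.
Nakamura filed on 30 September 2004, after the 7 September 2004 deadline, so the action is time-barred.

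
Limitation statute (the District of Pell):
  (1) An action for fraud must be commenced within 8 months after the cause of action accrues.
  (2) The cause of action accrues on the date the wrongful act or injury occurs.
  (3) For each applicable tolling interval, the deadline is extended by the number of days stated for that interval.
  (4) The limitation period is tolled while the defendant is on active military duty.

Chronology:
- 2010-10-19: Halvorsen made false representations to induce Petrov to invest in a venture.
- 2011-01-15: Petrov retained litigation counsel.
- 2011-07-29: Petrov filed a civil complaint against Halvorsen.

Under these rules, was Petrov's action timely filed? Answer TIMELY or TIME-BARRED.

TIME-BARRED

The cause of action accrued on 2010-10-19, the date of the act.
Adding the 8 months base period to 2010-10-19 gives a deadline of 2011-06-19, before any tolling.
The other events in the timeline have no effect on the limitation period under the stated rules.
The 2011-07-29 filing falls after the 2011-06-19 deadline; the claim is time-barred.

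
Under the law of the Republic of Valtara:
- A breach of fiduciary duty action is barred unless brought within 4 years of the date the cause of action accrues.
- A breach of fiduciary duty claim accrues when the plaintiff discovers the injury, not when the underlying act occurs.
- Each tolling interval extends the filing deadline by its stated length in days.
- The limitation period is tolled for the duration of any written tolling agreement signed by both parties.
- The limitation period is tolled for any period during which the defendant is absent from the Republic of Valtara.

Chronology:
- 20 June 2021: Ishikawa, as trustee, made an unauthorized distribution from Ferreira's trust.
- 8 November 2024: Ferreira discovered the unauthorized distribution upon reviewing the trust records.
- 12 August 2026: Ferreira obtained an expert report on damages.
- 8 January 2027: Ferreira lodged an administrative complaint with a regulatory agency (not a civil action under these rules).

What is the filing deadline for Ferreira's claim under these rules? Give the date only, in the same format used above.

8 November 2028

The claim did not accrue until Ferreira discovered the injury on 8 November 2024; the 20 June 2021 act date does not start the clock under the stated rule.
The untolled deadline — 4 years after 8 November 2024 — is 8 November 2028.
The other events in the timeline have no effect on the limitation period under the stated rules.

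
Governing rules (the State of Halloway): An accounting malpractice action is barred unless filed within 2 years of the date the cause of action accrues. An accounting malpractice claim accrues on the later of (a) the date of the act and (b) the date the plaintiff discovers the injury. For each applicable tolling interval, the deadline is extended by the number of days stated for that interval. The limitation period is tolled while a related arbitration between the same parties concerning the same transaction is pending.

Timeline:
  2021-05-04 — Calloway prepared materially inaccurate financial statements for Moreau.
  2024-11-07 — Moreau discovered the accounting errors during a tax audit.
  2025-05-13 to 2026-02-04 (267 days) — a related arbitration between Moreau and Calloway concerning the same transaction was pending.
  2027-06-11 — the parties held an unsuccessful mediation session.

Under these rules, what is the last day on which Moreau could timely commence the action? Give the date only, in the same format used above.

2027-08-01

Because discovery on 2024-11-07 post-dates the 2021-05-04 act, accrual under the later-of rule falls on 2024-11-07.
2 years from 2024-11-07 is 2026-11-07.
Because the pending related arbitration ran from 2025-05-13 to 2026-02-04, the deadline is extended by 267 days to 2027-08-01.
The other events in the timeline have no effect on the limitation period under the stated rules.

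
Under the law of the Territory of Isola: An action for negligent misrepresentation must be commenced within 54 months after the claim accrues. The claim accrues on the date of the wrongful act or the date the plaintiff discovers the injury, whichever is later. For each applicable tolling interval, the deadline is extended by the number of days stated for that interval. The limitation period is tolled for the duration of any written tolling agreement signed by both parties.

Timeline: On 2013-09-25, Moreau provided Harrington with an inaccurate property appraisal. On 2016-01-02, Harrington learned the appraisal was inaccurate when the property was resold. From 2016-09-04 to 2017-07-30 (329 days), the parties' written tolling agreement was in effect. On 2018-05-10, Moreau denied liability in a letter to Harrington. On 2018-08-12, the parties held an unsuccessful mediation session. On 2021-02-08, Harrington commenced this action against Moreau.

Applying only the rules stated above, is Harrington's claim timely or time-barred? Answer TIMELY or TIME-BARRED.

TIMELY

Because discovery on 2016-01-02 post-dates the 2013-09-25 act, accrual under the later-of rule falls on 2016-01-02.
The untolled deadline — 54 months after 2016-01-02 — is 2020-07-02.
The written tolling agreement from 2016-09-04 to 2017-07-30 tolled the period for 329 days, extending the deadline to 2021-05-27.
The other events in the timeline have no effect on the limitation period under the stated rules.
Filing on 2021-02-08 beat the 2021-05-27 deadline — the action is timely.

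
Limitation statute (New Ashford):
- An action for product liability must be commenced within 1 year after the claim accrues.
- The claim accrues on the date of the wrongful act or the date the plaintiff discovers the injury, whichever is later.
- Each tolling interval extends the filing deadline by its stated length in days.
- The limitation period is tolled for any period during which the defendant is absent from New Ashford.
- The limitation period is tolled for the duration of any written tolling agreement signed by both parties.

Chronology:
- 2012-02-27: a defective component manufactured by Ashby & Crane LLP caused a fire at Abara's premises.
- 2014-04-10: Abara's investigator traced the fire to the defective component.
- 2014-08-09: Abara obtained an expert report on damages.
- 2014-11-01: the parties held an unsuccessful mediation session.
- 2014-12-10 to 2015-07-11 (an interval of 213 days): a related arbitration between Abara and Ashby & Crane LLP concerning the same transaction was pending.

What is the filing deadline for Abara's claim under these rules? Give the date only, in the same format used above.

Because discovery on 2014-04-10 post-dates the 2012-02-27 act, accrual under the later-of rule falls on 2014-04-10.
Adding the 1 year base period to 2014-04-10 gives a deadline of 2015-04-10, before any tolling.
Although a pending arbitration ran from 2014-12-10 to 2015-07-11, the stated rules do not make that a tolling event, so it is disregarded.
None of the other events listed affects the running of the period under the stated rules.

2015-04-10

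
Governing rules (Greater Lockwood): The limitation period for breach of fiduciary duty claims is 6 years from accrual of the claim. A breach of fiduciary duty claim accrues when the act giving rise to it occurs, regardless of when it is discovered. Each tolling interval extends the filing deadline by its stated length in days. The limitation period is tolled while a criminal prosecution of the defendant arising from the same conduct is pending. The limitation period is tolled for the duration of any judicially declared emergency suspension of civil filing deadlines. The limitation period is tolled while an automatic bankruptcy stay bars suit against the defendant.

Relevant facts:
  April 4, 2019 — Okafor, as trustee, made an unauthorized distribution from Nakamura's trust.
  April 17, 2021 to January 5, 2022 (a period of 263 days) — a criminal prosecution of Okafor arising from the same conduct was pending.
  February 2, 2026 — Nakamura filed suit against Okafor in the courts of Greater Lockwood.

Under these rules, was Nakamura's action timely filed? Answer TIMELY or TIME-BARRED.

The claim accrued on April 4, 2019, when the wrongful act occurred.
Adding the 6 years base period to April 4, 2019 gives a deadline of April 4, 2025, before any tolling.
The period was tolled for 263 days by the pending criminal prosecution (April 17, 2021 to January 5, 2022), pushing the deadline to December 23, 2025.
Nakamura filed on February 2, 2026, after the December 23, 2025 deadline, so the action is time-barred.

TIME-BARRED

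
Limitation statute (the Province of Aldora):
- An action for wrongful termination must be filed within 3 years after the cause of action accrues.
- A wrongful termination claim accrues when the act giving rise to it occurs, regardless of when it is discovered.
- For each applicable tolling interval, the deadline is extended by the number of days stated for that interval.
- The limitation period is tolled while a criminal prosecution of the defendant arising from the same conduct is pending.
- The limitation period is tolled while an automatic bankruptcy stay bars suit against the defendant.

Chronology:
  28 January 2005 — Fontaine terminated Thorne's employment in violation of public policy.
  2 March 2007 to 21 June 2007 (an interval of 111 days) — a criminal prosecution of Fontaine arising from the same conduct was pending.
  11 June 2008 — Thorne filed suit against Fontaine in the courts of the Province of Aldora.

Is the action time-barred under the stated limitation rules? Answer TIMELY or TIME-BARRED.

TIME-BARRED

The limitation period began to run on 28 January 2005.
The untolled deadline — 3 years after 28 January 2005 — is 28 January 2008.
The pending criminal prosecution from 2 March 2007 to 21 June 2007 tolled the period for 111 days, extending the deadline to 18 May 2008.
Filing on 11 June 2008 missed the 18 May 2008 deadline — the action is time-barred.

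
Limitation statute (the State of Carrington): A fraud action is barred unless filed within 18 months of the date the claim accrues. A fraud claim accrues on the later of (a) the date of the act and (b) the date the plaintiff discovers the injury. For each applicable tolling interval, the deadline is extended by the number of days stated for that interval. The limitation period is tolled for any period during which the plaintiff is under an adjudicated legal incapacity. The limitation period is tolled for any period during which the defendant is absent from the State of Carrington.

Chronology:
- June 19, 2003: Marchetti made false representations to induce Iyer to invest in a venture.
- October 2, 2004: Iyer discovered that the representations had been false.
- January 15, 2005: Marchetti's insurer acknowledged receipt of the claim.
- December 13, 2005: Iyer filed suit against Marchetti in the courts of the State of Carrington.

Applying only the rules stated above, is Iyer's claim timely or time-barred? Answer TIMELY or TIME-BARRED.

Taking the later of the act (June 19, 2003) and discovery (October 2, 2004), the claim accrued on October 2, 2004.
18 months from October 2, 2004 is April 2, 2006.
None of the other events listed affects the running of the period under the stated rules.
The December 13, 2005 filing precedes the April 2, 2006 deadline; the claim is timely.

TIMELY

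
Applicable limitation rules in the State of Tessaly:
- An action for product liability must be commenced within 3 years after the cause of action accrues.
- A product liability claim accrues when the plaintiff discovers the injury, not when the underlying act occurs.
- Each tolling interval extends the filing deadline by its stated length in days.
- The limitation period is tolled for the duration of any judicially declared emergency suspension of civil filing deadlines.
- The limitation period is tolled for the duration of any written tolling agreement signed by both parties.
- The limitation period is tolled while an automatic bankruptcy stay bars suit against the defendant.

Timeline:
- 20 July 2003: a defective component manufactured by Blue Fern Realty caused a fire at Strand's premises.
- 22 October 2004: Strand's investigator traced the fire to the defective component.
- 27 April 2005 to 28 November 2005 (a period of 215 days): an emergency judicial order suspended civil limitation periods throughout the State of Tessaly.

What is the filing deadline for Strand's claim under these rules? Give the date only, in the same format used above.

The claim did not accrue until Strand discovered the injury on 22 October 2004; the 20 July 2003 act date does not start the clock under the stated rule.
The untolled deadline — 3 years after 22 October 2004 — is 22 October 2007.
The emergency suspension of filing deadlines from 27 April 2005 to 28 November 2005 tolled the period for 215 days, extending the deadline to 24 May 2008.

24 May 2008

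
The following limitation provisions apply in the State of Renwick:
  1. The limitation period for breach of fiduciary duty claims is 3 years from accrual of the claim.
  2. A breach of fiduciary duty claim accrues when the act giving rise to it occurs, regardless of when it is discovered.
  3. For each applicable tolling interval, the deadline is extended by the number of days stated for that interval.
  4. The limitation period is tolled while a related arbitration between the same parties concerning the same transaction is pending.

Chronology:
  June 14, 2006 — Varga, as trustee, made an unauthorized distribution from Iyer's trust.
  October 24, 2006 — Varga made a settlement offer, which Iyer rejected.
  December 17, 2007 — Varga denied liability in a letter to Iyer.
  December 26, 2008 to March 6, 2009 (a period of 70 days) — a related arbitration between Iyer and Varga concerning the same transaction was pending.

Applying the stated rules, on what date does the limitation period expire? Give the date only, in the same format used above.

The claim accrued on June 14, 2006, the date of the act.
The untolled deadline — 3 years after June 14, 2006 — is June 14, 2009.
Because the pending related arbitration ran from December 26, 2008 to March 6, 2009, the deadline is extended by 70 days to August 23, 2009.
None of the other events listed affects the running of the period under the stated rules.

August 23, 2009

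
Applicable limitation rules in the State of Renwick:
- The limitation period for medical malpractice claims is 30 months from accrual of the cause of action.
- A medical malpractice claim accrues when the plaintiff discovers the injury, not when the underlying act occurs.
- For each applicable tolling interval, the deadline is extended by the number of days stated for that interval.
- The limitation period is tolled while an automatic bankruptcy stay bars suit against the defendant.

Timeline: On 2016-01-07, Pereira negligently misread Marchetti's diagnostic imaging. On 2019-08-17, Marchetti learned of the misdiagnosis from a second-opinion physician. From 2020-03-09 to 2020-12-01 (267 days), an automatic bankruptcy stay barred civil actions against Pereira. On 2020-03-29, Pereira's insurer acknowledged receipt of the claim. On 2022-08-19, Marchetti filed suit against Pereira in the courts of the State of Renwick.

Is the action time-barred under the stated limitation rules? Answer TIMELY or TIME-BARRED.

The claim did not accrue until Marchetti discovered the injury on 2019-08-17; the 2016-01-07 act date does not start the clock under the stated rule.
30 months from 2019-08-17 is 2022-02-17.
The period was tolled for 267 days by the automatic bankruptcy stay (2020-03-09 to 2020-12-01), pushing the deadline to 2022-11-11.
None of the other events listed affects the running of the period under the stated rules.
Marchetti filed on 2022-08-19, before the 2022-11-11 deadline, so the action is timely.

TIMELY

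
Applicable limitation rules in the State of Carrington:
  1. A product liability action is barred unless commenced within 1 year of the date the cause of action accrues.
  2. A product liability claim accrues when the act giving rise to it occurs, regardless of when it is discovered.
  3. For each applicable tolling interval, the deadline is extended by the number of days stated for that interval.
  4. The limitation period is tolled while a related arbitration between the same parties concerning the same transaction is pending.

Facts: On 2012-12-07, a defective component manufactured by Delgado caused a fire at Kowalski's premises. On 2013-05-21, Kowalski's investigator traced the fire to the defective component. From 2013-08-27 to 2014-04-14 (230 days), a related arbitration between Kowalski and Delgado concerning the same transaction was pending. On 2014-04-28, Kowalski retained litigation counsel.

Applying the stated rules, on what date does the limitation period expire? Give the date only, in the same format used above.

Accrual is governed by the date of the act, so the period began to run on 2012-12-07; the later discovery on 2013-05-21 is irrelevant under the stated rule.
1 year from 2012-12-07 is 2013-12-07.
The pending related arbitration from 2013-08-27 to 2014-04-14 tolled the period for 230 days, extending the deadline to 2014-07-25.
Nothing else in the chronology tolls or restarts the period.

2014-07-25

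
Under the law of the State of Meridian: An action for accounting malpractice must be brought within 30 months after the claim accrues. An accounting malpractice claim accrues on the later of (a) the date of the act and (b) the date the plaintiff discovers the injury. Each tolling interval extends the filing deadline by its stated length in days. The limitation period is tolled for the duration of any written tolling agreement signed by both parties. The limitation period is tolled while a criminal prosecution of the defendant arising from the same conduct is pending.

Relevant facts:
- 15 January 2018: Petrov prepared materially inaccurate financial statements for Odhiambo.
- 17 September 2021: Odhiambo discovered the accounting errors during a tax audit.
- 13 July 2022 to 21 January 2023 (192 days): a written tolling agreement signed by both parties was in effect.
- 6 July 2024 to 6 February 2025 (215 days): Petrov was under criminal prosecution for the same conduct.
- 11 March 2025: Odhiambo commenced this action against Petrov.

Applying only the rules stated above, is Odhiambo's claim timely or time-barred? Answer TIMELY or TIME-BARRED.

The claim accrued on 17 September 2021 — the later of the 15 January 2018 act and the 17 September 2021 discovery.
The untolled deadline — 30 months after 17 September 2021 — is 17 March 2024.
The written tolling agreement from 13 July 2022 to 21 January 2023 tolled the period for 192 days, extending the deadline to 25 September 2024.
Because the pending criminal prosecution ran from 6 July 2024 to 6 February 2025, the deadline is extended by 215 days to 28 April 2025.
Odhiambo filed on 11 March 2025, before the 28 April 2025 deadline, so the action is timely.

TIMELY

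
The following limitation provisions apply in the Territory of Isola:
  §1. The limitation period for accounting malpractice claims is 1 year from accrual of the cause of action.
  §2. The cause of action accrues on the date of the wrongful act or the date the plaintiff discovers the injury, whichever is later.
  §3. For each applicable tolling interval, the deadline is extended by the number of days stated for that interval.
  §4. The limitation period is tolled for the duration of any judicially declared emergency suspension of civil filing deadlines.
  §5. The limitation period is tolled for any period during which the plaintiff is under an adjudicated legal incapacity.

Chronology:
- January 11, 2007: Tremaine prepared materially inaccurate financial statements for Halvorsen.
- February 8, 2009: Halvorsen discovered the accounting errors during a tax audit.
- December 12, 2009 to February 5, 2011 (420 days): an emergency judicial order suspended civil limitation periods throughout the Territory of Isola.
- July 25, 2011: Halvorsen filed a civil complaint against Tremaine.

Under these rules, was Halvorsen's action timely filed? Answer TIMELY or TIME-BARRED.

TIME-BARRED

The claim accrued on February 8, 2009 — the later of the January 11, 2007 act and the February 8, 2009 discovery.
1 year from February 8, 2009 is February 8, 2010.
The period was tolled for 420 days by the emergency suspension of filing deadlines (December 12, 2009 to February 5, 2011), pushing the deadline to April 4, 2011.
Halvorsen filed on July 25, 2011, after the April 4, 2011 deadline, so the action is time-barred.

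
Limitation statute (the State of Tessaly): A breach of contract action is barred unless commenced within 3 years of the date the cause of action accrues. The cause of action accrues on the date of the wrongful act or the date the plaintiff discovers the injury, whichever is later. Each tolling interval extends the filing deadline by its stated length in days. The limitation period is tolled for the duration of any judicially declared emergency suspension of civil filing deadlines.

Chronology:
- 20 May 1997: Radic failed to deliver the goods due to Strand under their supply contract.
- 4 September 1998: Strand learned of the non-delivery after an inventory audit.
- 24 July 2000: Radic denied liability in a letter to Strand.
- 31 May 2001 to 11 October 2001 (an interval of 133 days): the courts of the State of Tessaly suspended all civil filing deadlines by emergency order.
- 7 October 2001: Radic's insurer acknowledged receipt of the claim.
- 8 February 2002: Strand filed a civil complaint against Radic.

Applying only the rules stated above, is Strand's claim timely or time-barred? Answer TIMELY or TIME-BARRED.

TIME-BARRED

Taking the later of the act (20 May 1997) and discovery (4 September 1998), the claim accrued on 4 September 1998.
3 years from 4 September 1998 is 4 September 2001.
The emergency suspension of filing deadlines from 31 May 2001 to 11 October 2001 tolled the period for 133 days, extending the deadline to 15 January 2002.
None of the other events listed affects the running of the period under the stated rules.
The 8 February 2002 filing falls after the 15 January 2002 deadline; the claim is time-barred.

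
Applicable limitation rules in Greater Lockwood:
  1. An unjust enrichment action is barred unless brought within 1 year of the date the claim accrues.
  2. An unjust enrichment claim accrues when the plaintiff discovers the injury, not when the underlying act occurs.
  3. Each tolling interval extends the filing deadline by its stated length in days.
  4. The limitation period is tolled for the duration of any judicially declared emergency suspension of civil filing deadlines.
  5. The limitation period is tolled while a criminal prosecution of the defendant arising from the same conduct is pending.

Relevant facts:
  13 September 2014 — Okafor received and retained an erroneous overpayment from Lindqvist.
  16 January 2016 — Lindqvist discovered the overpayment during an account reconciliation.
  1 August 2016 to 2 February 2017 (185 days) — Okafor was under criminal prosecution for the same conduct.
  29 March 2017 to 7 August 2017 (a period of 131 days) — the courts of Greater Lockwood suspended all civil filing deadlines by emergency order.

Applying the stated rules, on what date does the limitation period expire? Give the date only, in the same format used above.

Under the discovery rule, the claim accrued on 16 January 2016, when Lindqvist discovered the injury — not on the 13 September 2014 date of the underlying act.
1 year from 16 January 2016 is 16 January 2017.
Because the pending criminal prosecution ran from 1 August 2016 to 2 February 2017, the deadline is extended by 185 days to 20 July 2017.
The emergency suspension of filing deadlines from 29 March 2017 to 7 August 2017 tolled the period for 131 days, extending the deadline to 28 November 2017.

28 November 2017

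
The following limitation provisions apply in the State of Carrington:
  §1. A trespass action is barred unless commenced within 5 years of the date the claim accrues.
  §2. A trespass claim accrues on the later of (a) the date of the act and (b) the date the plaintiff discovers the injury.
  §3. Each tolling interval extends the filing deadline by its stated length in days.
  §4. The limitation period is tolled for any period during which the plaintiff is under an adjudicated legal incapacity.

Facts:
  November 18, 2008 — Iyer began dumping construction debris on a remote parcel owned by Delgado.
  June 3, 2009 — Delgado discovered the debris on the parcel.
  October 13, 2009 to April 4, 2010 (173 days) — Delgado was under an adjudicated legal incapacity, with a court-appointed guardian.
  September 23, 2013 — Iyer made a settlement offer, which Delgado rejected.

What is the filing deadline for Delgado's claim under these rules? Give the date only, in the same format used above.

November 23, 2014

Because discovery on June 3, 2009 post-dates the November 18, 2008 act, accrual under the later-of rule falls on June 3, 2009.
5 years from June 3, 2009 is June 3, 2014.
The plaintiff's legal incapacity from October 13, 2009 to April 4, 2010 tolled the period for 173 days, extending the deadline to November 23, 2014.
None of the other events listed affects the running of the period under the stated rules.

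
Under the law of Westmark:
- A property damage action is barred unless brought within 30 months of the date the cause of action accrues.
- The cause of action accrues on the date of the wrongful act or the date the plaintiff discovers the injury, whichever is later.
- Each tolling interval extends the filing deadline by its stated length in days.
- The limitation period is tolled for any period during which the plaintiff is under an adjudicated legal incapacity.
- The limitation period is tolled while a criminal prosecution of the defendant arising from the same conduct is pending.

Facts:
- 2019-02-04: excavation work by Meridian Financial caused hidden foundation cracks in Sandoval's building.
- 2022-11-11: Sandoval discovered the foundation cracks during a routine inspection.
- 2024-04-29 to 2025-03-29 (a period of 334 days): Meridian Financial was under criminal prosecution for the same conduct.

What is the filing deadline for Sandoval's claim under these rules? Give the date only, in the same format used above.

Taking the later of the act (2019-02-04) and discovery (2022-11-11), the claim accrued on 2022-11-11.
Adding the 30 months base period to 2022-11-11 gives a deadline of 2025-05-11, before any tolling.
The period was tolled for 334 days by the pending criminal prosecution (2024-04-29 to 2025-03-29), pushing the deadline to 2026-04-10.

2026-04-10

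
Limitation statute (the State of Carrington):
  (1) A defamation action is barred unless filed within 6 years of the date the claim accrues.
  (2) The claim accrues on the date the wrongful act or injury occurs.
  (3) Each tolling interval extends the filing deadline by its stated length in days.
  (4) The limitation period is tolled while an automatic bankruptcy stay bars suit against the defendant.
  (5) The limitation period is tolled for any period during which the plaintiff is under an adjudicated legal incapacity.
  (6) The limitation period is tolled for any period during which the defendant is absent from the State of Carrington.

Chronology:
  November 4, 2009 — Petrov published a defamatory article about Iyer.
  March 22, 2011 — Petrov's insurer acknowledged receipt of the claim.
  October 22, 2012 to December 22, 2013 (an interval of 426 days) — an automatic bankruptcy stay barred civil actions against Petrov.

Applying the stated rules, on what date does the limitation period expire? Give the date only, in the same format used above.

The claim accrued on November 4, 2009, when the wrongful act occurred.
The untolled deadline — 6 years after November 4, 2009 — is November 4, 2015.
The automatic bankruptcy stay from October 22, 2012 to December 22, 2013 tolled the period for 426 days, extending the deadline to January 3, 2017.
Nothing else in the chronology tolls or restarts the period.

January 3, 2017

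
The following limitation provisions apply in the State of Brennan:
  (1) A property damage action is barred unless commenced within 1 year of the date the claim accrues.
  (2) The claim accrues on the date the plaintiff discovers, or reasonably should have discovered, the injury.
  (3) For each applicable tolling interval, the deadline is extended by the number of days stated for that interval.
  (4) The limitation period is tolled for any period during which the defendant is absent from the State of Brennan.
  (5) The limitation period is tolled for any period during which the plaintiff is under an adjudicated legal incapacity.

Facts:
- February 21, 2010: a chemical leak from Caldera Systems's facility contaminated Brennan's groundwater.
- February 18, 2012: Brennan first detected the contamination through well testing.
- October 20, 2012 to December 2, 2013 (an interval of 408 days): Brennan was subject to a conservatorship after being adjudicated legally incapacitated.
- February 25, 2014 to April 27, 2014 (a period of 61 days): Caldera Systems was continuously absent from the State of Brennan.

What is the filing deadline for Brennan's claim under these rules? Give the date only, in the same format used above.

Under the discovery rule, the claim accrued on February 18, 2012, when Brennan discovered the injury — not on the February 21, 2010 date of the underlying act.
Adding the 1 year base period to February 18, 2012 gives a deadline of February 18, 2013, before any tolling.
Because the plaintiff's legal incapacity ran from October 20, 2012 to December 2, 2013, the deadline is extended by 408 days to April 2, 2014.
The defendant's absence from the jurisdiction from February 25, 2014 to April 27, 2014 tolled the period for 61 days, extending the deadline to June 2, 2014.

June 2, 2014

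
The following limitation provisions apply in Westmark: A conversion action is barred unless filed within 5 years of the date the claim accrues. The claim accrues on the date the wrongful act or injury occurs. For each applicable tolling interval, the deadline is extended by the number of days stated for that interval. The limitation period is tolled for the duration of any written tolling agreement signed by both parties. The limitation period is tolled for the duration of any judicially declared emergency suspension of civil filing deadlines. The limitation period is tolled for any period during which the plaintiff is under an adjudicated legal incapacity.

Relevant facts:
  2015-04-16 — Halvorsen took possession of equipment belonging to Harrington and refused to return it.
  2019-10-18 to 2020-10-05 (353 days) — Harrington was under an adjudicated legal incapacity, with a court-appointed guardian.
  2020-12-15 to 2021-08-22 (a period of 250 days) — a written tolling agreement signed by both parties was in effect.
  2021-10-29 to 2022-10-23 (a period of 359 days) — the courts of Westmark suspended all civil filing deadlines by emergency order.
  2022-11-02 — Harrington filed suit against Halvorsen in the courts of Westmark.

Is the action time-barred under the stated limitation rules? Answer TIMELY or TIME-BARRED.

TIMELY

The limitation period began to run on 2015-04-16.
5 years from 2015-04-16 is 2020-04-16.
The period was tolled for 353 days by the plaintiff's legal incapacity (2019-10-18 to 2020-10-05), pushing the deadline to 2021-04-04.
The period was tolled for 250 days by the written tolling agreement (2020-12-15 to 2021-08-22), pushing the deadline to 2021-12-10.
The period was tolled for 359 days by the emergency suspension of filing deadlines (2021-10-29 to 2022-10-23), pushing the deadline to 2022-12-04.
The 2022-11-02 filing precedes the 2022-12-04 deadline; the claim is timely.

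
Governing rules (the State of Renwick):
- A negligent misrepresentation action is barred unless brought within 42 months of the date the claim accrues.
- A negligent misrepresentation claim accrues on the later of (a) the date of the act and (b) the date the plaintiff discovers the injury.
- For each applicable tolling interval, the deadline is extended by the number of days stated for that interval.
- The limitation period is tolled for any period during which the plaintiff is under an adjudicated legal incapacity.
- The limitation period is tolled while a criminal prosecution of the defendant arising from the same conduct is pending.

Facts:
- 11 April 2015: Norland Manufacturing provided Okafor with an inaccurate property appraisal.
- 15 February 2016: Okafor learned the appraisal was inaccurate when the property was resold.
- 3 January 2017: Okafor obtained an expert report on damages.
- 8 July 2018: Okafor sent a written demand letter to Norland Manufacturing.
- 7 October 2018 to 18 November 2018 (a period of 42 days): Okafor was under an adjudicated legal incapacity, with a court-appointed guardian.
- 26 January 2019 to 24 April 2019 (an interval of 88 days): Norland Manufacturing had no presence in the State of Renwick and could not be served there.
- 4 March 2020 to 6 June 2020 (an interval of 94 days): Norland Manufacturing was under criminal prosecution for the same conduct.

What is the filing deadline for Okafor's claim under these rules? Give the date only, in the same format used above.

The claim accrued on 15 February 2016 — the later of the 11 April 2015 act and the 15 February 2016 discovery.
42 months from 15 February 2016 is 15 August 2019.
The plaintiff's legal incapacity from 7 October 2018 to 18 November 2018 tolled the period for 42 days, extending the deadline to 26 September 2019.
By the time the pending criminal prosecution began on 4 March 2020, the limitation period had already expired on 26 September 2019; that interval cannot revive it.
No stated provision tolls the period for the defendant's absence, so the interval from 26 January 2019 to 24 April 2019 has no effect on the deadline.
None of the other events listed affects the running of the period under the stated rules.

26 September 2019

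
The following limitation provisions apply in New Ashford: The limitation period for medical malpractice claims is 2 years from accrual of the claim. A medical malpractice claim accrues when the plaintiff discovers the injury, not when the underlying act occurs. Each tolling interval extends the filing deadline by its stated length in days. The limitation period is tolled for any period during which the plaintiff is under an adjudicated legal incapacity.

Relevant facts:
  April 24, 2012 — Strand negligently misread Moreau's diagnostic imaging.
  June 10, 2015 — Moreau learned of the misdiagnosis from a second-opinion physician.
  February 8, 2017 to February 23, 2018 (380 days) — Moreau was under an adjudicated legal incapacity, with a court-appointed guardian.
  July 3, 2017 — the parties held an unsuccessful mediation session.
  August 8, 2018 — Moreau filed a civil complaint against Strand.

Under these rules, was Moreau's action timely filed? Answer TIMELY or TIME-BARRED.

TIME-BARRED

The claim did not accrue until Moreau discovered the injury on June 10, 2015; the April 24, 2012 act date does not start the clock under the stated rule.
Adding the 2 years base period to June 10, 2015 gives a deadline of June 10, 2017, before any tolling.
The period was tolled for 380 days by the plaintiff's legal incapacity (February 8, 2017 to February 23, 2018), pushing the deadline to June 25, 2018.
Nothing else in the chronology tolls or restarts the period.
Filing on August 8, 2018 missed the June 25, 2018 deadline — the action is time-barred.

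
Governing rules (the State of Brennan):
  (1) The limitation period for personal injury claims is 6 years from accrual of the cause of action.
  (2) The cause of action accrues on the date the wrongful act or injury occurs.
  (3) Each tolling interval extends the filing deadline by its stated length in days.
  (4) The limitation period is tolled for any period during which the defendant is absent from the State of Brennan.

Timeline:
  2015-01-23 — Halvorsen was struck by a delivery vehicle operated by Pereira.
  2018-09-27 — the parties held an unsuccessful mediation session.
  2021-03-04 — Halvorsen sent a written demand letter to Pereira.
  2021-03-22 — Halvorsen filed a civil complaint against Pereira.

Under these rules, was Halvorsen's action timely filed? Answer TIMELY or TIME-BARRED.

TIME-BARRED

The limitation period began to run on 2015-01-23.
The untolled deadline — 6 years after 2015-01-23 — is 2021-01-23.
The other events in the timeline have no effect on the limitation period under the stated rules.
Halvorsen filed on 2021-03-22, after the 2021-01-23 deadline, so the action is time-barred.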